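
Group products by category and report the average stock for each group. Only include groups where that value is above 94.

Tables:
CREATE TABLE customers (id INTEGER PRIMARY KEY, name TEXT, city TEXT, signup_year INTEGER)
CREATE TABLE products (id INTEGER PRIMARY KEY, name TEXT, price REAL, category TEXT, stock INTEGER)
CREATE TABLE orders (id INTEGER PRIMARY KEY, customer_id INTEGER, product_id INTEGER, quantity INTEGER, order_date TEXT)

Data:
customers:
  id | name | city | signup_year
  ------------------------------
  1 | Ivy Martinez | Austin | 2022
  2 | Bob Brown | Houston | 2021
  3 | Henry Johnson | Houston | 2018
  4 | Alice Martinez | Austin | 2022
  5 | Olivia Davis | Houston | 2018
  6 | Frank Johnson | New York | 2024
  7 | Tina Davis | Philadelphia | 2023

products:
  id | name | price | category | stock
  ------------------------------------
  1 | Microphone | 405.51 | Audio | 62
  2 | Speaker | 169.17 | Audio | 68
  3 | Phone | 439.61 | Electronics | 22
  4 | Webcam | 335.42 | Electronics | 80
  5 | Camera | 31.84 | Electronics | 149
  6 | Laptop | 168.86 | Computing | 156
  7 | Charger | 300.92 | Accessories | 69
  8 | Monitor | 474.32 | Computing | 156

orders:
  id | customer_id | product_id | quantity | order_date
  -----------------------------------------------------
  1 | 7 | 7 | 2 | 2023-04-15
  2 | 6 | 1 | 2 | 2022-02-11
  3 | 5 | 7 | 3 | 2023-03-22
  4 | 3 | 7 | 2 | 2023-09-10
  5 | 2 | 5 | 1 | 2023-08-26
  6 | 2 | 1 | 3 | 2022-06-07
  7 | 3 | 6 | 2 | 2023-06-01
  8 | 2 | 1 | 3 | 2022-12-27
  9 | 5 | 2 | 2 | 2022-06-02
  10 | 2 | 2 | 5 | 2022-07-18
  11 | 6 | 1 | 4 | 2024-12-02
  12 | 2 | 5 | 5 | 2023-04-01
SELECT category, AVG(stock) AS avg_stock FROM products GROUP BY category HAVING AVG(stock) > 94

Execution result:
category | avg_stock
Computing | 156.00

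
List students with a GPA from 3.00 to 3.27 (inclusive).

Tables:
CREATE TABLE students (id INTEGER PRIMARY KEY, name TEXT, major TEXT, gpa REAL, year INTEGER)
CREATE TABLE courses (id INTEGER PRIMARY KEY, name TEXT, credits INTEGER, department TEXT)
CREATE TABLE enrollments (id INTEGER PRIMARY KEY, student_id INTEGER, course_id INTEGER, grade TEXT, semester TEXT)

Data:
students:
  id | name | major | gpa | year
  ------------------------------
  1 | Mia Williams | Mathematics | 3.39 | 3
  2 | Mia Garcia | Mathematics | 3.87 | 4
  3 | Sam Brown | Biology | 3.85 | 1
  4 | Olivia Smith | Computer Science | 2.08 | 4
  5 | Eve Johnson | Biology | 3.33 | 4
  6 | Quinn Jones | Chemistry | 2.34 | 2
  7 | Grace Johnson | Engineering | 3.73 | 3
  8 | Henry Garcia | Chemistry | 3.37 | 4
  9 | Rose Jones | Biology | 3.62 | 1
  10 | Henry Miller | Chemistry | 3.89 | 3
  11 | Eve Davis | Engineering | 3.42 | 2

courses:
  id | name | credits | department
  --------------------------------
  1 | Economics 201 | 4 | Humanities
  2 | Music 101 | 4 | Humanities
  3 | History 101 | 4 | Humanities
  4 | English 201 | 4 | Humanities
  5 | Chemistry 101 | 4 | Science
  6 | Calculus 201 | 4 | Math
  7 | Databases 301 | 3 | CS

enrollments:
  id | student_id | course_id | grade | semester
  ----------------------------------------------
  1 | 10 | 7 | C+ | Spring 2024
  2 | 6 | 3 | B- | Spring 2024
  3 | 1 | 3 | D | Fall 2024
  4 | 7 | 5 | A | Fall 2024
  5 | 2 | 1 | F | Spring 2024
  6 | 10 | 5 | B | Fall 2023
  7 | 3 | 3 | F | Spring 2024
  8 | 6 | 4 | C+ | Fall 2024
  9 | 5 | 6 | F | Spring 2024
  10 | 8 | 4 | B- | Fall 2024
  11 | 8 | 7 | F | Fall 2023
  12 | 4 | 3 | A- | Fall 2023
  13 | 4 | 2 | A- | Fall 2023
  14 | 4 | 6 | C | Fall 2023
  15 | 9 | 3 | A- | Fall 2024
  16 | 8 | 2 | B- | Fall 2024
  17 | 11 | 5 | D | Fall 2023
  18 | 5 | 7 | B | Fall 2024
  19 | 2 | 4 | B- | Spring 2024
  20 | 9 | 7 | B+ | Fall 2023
SELECT name, gpa FROM students WHERE gpa BETWEEN 3.0 AND 3.27

Execution result:
(no rows)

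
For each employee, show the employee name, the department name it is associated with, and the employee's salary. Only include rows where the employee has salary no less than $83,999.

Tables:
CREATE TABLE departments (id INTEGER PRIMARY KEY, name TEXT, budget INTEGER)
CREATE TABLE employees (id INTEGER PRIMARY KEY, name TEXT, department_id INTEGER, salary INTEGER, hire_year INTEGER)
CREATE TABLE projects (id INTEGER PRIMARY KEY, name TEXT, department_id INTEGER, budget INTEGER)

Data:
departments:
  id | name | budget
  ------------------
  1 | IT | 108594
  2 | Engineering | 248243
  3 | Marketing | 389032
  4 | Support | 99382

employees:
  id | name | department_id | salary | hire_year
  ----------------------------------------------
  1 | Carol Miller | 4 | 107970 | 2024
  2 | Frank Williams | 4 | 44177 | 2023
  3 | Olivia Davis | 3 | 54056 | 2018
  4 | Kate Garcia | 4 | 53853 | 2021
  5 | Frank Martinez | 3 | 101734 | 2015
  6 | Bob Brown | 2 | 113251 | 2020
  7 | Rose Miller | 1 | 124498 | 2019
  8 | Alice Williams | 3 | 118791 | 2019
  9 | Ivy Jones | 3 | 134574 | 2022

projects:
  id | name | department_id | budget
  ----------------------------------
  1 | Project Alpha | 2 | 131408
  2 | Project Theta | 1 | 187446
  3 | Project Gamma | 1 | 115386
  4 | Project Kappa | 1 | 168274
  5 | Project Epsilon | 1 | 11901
SELECT c.name, p.name AS department, c.salary FROM employees c JOIN departments p ON c.department_id = p.id WHERE c.salary >= 83999

Execution result:
name | department | salary
Carol Miller | Support | 107970
Frank Martinez | Marketing | 101734
Bob Brown | Engineering | 113251
Rose Miller | IT | 124498
Alice Williams | Marketing | 118791
Ivy Jones | Marketing | 134574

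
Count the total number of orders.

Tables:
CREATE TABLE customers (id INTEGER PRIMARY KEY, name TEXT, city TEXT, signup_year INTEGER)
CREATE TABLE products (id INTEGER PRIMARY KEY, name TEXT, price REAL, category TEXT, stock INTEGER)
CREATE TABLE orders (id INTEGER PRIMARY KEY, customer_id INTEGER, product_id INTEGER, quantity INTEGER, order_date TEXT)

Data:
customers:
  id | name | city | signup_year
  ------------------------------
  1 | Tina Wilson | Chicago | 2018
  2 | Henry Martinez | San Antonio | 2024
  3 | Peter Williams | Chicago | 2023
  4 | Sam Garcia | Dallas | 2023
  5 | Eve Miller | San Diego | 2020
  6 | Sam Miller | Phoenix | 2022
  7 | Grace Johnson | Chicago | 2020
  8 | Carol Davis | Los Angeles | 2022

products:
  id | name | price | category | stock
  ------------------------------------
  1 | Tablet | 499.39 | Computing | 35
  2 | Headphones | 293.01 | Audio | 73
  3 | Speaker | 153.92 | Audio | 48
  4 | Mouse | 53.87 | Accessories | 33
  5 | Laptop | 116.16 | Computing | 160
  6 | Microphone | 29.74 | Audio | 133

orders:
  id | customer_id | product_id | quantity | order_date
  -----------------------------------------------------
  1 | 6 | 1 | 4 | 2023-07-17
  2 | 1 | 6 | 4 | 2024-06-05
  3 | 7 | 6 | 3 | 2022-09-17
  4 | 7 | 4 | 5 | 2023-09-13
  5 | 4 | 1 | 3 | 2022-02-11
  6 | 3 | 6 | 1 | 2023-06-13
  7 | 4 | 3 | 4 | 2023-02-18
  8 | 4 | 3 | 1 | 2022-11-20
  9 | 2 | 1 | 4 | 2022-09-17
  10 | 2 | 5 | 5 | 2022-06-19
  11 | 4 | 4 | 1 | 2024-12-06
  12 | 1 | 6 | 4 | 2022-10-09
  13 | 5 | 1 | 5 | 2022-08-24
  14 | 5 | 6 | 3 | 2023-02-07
SELECT COUNT(*) FROM orders

Execution result:
14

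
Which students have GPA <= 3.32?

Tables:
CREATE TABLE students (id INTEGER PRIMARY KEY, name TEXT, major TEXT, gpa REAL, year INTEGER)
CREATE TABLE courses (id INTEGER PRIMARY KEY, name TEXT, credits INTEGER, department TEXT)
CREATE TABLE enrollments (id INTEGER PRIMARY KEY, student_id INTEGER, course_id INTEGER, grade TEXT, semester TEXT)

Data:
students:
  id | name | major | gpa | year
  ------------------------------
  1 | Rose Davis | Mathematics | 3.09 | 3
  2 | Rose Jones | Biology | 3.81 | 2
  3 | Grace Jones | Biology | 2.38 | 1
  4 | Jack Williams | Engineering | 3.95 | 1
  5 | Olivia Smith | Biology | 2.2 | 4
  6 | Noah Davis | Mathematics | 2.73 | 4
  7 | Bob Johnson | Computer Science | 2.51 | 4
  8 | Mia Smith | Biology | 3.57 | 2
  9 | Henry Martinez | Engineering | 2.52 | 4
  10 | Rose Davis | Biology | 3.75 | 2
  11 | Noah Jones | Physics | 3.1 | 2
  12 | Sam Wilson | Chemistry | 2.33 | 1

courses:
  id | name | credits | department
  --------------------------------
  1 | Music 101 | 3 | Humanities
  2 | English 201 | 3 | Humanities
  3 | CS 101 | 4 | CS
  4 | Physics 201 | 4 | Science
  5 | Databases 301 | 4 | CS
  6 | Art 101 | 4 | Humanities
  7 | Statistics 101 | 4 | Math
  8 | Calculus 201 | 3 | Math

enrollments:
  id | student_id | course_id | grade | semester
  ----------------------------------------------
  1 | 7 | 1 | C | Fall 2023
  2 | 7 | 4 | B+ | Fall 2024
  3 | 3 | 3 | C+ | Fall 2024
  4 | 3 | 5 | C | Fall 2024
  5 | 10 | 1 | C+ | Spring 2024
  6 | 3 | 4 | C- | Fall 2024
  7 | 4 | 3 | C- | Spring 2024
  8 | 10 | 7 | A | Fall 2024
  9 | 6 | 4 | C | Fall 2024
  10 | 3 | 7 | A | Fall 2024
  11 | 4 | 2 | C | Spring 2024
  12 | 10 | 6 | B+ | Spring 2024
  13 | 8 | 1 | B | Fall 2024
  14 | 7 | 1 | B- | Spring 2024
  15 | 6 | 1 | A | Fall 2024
SELECT name, gpa FROM students WHERE gpa <= 3.32

Execution result:
name | gpa
Rose Davis | 3.09
Grace Jones | 2.38
Olivia Smith | 2.20
Noah Davis | 2.73
Bob Johnson | 2.51
Henry Martinez | 2.52
Noah Jones | 3.10
Sam Wilson | 2.33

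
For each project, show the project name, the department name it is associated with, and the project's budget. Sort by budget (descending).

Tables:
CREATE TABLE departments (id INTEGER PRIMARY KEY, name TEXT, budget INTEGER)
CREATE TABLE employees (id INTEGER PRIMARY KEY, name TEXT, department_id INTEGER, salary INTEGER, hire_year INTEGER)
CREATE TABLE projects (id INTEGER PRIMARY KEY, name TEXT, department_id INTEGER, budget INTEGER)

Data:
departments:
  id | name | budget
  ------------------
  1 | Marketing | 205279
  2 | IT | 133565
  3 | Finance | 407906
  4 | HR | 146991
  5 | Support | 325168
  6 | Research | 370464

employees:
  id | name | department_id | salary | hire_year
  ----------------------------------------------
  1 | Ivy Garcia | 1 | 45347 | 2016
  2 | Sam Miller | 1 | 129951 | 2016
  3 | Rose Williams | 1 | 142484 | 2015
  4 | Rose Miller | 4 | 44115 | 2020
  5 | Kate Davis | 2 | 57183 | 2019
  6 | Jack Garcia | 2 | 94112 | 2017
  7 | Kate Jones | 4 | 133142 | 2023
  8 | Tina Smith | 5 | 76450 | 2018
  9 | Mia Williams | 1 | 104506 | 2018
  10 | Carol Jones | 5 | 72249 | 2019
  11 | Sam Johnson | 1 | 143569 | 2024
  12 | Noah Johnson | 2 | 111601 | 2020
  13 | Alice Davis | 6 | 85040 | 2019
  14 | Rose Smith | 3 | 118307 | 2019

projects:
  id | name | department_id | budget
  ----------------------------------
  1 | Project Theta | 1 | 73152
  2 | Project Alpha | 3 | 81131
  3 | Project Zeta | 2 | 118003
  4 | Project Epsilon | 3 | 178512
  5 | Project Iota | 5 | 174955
SELECT c.name, p.name AS department, c.budget FROM projects c JOIN departments p ON c.department_id = p.id ORDER BY c.budget DESC

Execution result:
name | department | budget
Project Epsilon | Finance | 178512
Project Iota | Support | 174955
Project Zeta | IT | 118003
Project Alpha | Finance | 81131
Project Theta | Marketing | 73152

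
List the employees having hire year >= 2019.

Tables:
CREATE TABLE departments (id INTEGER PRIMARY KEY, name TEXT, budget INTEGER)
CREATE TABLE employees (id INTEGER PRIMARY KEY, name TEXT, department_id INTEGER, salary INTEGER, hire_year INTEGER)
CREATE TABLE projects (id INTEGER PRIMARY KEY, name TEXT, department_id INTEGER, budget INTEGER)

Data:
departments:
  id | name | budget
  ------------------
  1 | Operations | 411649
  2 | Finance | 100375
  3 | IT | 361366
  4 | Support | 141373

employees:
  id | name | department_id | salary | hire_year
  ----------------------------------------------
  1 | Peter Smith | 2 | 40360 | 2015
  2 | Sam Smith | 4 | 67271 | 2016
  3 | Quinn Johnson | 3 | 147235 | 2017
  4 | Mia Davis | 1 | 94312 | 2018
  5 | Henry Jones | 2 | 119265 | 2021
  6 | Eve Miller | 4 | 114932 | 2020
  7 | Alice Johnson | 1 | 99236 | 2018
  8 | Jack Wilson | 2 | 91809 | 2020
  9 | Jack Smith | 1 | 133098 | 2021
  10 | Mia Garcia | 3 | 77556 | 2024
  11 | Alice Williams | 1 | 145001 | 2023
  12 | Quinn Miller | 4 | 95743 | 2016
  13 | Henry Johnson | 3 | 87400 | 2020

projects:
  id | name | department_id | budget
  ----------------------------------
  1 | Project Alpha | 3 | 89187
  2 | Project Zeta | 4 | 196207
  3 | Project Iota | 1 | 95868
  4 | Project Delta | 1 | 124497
SELECT name, hire_year FROM employees WHERE hire_year >= 2019

Execution result:
name | hire_year
Henry Jones | 2021
Eve Miller | 2020
Jack Wilson | 2020
Jack Smith | 2021
Mia Garcia | 2024
Alice Williams | 2023
Henry Johnson | 2020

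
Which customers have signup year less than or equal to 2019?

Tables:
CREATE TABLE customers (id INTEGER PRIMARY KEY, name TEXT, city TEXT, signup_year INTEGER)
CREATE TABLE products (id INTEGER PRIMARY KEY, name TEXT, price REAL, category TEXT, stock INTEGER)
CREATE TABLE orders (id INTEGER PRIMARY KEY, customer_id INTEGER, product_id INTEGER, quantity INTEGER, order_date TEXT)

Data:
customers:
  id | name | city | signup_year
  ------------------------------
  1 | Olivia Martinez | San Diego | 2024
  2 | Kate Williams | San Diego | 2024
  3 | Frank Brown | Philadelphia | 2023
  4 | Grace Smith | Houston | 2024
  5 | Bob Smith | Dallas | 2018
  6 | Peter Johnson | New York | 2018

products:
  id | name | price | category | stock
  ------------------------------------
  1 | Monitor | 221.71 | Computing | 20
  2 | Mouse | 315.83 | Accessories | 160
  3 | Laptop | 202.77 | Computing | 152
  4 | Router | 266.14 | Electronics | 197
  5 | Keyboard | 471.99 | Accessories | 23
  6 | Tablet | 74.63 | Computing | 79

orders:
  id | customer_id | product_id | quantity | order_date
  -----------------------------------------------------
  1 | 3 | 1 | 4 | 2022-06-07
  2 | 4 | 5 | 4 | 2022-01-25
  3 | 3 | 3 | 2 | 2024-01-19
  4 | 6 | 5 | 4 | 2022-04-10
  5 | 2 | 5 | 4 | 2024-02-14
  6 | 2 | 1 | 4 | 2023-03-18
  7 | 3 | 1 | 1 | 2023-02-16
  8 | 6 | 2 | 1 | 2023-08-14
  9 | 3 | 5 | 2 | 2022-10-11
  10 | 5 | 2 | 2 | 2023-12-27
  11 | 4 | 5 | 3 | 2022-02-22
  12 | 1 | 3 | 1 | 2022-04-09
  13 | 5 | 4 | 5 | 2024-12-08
SELECT name, signup_year FROM customers WHERE signup_year <= 2019

Execution result:
name | signup_year
Bob Smith | 2018
Peter Johnson | 2018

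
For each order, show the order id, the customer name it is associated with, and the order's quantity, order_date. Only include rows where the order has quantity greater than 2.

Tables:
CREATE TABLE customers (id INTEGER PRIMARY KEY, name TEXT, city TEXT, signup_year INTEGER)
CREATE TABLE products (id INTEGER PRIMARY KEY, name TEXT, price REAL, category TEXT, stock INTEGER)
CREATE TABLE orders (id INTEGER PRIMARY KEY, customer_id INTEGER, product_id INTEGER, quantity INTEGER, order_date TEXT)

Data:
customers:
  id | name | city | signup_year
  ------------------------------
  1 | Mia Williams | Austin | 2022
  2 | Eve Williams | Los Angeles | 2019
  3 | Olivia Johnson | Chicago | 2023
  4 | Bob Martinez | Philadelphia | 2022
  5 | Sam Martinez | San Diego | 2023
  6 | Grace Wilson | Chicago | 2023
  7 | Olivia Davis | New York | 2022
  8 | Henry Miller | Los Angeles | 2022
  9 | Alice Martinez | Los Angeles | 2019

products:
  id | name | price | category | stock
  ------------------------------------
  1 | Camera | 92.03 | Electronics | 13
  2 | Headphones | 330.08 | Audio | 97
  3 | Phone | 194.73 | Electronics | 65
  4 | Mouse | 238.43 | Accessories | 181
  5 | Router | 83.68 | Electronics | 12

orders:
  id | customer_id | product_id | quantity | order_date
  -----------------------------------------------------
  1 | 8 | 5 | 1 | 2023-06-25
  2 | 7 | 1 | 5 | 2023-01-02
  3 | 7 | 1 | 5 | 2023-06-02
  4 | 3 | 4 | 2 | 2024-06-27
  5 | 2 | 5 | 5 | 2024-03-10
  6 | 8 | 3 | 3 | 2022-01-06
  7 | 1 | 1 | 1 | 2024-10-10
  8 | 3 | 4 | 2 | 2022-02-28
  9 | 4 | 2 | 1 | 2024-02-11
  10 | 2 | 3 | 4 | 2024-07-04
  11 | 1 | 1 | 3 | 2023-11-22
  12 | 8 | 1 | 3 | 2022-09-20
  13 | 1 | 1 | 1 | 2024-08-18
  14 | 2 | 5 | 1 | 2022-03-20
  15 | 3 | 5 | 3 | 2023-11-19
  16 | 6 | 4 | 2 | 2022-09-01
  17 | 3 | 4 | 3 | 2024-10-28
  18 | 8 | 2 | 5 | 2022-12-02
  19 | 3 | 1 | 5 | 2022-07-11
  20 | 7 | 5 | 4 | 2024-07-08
SELECT c.id, p.name AS customer, c.quantity, c.order_date FROM orders c JOIN customers p ON c.customer_id = p.id WHERE c.quantity > 2

Execution result:
id | customer | quantity | order_date
2 | Olivia Davis | 5 | 2023-01-02
3 | Olivia Davis | 5 | 2023-06-02
5 | Eve Williams | 5 | 2024-03-10
6 | Henry Miller | 3 | 2022-01-06
10 | Eve Williams | 4 | 2024-07-04
11 | Mia Williams | 3 | 2023-11-22
12 | Henry Miller | 3 | 2022-09-20
15 | Olivia Johnson | 3 | 2023-11-19
17 | Olivia Johnson | 3 | 2024-10-28
18 | Henry Miller | 5 | 2022-12-02
19 | Olivia Johnson | 5 | 2022-07-11
20 | Olivia Davis | 4 | 2024-07-08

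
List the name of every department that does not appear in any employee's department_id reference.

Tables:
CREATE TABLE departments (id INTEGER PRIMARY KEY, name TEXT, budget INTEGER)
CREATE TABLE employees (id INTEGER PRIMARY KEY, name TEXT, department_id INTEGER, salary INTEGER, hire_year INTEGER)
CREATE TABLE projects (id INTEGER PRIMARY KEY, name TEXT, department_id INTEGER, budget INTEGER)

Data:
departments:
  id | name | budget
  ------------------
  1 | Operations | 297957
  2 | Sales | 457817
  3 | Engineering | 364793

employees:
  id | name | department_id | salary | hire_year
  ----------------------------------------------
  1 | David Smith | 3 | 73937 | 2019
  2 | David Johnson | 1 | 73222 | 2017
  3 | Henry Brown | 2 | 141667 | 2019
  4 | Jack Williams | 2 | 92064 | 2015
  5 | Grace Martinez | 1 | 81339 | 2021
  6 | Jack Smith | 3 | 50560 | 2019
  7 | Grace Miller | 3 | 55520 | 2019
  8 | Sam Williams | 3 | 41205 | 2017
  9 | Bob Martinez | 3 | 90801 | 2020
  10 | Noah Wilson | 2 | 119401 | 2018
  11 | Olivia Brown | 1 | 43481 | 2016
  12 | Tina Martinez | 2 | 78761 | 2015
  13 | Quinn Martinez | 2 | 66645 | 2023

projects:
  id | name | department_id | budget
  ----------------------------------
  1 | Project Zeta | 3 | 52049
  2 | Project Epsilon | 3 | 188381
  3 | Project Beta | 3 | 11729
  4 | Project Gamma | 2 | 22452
SELECT p.name FROM departments p LEFT JOIN employees c ON c.department_id = p.id WHERE c.id IS NULL

Execution result:
(no rows)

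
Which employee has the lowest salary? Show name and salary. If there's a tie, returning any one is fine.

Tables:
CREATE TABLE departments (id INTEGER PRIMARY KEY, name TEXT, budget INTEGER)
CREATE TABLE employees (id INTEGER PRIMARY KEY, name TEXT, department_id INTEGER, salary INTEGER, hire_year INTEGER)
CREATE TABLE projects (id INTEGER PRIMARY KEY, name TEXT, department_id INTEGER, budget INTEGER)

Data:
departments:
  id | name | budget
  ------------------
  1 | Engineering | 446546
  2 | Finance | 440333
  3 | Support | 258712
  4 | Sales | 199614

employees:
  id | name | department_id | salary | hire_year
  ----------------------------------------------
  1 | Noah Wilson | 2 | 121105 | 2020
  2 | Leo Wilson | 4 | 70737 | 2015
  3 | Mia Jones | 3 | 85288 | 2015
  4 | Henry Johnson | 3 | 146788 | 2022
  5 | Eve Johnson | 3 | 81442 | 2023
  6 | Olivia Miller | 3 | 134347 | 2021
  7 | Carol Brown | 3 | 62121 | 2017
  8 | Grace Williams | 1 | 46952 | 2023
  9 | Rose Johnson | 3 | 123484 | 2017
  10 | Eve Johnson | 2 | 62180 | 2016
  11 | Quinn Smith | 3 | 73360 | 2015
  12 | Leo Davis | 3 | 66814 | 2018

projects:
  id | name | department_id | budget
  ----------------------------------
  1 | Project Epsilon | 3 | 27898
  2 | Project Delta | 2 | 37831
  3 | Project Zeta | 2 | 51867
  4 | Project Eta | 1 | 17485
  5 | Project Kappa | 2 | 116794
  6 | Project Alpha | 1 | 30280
SELECT name, salary FROM employees ORDER BY salary ASC LIMIT 1

Execution result:
name | salary
Grace Williams | 46952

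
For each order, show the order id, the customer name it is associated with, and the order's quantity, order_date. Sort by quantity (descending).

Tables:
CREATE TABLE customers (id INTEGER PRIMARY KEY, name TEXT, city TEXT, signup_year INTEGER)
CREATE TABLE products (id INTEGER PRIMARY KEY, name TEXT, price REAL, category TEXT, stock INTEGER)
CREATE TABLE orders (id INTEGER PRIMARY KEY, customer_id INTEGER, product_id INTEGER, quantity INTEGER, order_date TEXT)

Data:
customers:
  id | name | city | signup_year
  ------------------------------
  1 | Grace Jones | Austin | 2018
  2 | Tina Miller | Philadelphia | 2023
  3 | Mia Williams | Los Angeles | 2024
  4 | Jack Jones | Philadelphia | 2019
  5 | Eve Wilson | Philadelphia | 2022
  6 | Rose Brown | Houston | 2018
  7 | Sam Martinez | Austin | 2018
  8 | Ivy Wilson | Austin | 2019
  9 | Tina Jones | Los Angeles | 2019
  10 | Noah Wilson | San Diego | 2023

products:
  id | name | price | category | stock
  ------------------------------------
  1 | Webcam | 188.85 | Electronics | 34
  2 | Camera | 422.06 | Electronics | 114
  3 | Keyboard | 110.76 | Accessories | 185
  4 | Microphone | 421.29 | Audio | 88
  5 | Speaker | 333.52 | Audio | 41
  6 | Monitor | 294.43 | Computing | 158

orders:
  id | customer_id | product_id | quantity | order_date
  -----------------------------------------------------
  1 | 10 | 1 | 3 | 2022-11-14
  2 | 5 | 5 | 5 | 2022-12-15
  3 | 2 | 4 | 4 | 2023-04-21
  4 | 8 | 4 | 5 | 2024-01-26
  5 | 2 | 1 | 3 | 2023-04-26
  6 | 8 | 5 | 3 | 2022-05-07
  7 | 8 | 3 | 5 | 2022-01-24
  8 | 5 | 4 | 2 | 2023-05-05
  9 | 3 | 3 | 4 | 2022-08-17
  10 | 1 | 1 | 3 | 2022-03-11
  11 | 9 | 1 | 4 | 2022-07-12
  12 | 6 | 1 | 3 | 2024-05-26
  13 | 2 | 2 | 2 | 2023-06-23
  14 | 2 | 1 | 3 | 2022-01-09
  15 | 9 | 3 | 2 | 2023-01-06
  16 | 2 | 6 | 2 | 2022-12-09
SELECT c.id, p.name AS customer, c.quantity, c.order_date FROM orders c JOIN customers p ON c.customer_id = p.id ORDER BY c.quantity DESC

Execution result:
id | customer | quantity | order_date
2 | Eve Wilson | 5 | 2022-12-15
4 | Ivy Wilson | 5 | 2024-01-26
7 | Ivy Wilson | 5 | 2022-01-24
3 | Tina Miller | 4 | 2023-04-21
9 | Mia Williams | 4 | 2022-08-17
11 | Tina Jones | 4 | 2022-07-12
1 | Noah Wilson | 3 | 2022-11-14
5 | Tina Miller | 3 | 2023-04-26
6 | Ivy Wilson | 3 | 2022-05-07
10 | Grace Jones | 3 | 2022-03-11
12 | Rose Brown | 3 | 2024-05-26
14 | Tina Miller | 3 | 2022-01-09
8 | Eve Wilson | 2 | 2023-05-05
13 | Tina Miller | 2 | 2023-06-23
15 | Tina Jones | 2 | 2023-01-06
16 | Tina Miller | 2 | 2022-12-09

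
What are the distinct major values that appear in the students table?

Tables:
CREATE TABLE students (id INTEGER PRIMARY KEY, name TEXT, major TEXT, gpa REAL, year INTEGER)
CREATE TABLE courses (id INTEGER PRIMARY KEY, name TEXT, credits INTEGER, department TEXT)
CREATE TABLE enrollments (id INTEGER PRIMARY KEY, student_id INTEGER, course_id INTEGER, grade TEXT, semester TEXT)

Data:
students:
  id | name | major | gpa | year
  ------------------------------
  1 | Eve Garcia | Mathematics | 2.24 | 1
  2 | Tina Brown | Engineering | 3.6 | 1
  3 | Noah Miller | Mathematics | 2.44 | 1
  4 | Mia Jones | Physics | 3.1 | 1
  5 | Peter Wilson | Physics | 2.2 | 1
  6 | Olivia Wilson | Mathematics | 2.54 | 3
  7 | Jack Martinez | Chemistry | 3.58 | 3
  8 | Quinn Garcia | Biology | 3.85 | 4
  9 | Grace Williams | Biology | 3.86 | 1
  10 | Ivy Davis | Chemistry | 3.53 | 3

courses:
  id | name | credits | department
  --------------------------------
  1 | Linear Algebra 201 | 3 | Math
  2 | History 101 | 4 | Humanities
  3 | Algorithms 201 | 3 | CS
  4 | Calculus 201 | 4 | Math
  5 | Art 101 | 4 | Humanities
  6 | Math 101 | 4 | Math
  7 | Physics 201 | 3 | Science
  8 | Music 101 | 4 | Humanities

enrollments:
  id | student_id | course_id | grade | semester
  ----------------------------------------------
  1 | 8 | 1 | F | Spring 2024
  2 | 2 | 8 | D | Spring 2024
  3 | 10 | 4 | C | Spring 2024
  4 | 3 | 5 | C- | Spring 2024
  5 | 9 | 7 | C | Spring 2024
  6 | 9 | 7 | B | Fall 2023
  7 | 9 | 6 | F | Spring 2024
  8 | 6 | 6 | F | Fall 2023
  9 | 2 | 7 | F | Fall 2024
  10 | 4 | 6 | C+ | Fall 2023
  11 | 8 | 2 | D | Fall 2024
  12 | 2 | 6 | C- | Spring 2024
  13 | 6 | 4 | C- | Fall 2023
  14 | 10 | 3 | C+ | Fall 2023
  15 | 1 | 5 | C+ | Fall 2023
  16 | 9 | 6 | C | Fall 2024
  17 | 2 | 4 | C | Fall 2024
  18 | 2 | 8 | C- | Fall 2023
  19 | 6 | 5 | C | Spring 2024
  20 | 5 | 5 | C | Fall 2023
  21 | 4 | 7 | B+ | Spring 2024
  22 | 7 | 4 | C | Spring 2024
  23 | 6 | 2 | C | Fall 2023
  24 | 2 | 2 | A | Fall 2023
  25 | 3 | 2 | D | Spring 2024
SELECT DISTINCT major FROM students

Execution result:
major
Mathematics
Engineering
Physics
Chemistry
Biology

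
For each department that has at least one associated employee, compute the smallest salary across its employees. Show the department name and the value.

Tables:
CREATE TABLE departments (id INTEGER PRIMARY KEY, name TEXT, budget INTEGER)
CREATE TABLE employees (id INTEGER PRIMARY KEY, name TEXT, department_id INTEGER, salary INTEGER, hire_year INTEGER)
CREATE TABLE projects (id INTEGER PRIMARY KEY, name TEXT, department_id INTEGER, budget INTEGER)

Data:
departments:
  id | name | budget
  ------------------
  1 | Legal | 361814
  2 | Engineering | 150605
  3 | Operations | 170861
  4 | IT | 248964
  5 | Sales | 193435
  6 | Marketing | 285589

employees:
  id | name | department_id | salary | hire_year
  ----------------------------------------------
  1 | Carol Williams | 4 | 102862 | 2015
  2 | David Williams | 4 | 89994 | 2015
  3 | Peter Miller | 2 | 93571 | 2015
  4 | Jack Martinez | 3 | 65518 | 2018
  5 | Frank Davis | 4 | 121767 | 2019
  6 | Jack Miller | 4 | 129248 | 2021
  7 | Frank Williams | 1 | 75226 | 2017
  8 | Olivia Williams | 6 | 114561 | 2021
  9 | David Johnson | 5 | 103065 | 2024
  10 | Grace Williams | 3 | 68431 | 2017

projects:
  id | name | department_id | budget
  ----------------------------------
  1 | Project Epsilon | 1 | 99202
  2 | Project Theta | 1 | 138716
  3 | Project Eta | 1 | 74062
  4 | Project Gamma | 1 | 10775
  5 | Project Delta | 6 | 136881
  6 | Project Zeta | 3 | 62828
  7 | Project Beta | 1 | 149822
SELECT p.name, MIN(c.salary) AS min_salary FROM employees c JOIN departments p ON c.department_id = p.id GROUP BY p.id, p.name

Execution result:
name | min_salary
Legal | 75226
Engineering | 93571
Operations | 65518
IT | 89994
Sales | 103065
Marketing | 114561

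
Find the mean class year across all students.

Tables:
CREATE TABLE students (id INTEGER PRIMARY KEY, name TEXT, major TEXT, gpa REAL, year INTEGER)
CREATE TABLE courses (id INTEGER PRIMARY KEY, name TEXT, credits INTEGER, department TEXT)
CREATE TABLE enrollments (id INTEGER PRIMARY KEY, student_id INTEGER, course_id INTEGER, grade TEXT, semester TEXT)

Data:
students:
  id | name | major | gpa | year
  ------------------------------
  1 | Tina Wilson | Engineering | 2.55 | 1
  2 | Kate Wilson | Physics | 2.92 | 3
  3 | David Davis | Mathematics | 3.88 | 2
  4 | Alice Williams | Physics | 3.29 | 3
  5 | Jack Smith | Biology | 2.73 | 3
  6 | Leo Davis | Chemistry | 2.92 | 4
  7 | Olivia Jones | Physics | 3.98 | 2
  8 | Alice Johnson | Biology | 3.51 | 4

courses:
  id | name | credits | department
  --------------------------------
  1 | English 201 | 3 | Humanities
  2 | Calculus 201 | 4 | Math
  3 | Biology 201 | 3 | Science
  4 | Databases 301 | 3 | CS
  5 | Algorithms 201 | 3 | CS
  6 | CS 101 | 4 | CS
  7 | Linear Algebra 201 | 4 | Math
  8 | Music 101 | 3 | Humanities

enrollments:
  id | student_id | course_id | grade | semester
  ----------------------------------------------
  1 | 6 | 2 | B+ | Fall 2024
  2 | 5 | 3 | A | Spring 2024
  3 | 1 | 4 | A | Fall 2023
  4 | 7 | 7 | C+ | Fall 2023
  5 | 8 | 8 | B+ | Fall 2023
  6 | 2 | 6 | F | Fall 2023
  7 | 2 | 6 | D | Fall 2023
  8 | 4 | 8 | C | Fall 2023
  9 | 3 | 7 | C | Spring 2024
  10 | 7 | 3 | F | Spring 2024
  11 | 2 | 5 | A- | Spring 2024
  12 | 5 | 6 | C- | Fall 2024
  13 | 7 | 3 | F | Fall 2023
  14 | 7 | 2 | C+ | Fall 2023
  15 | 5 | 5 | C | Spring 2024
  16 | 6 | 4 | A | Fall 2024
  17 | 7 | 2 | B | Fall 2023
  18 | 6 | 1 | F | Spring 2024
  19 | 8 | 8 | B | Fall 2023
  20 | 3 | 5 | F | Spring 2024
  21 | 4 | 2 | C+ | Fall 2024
SELECT AVG(year) FROM students

Execution result:
2.75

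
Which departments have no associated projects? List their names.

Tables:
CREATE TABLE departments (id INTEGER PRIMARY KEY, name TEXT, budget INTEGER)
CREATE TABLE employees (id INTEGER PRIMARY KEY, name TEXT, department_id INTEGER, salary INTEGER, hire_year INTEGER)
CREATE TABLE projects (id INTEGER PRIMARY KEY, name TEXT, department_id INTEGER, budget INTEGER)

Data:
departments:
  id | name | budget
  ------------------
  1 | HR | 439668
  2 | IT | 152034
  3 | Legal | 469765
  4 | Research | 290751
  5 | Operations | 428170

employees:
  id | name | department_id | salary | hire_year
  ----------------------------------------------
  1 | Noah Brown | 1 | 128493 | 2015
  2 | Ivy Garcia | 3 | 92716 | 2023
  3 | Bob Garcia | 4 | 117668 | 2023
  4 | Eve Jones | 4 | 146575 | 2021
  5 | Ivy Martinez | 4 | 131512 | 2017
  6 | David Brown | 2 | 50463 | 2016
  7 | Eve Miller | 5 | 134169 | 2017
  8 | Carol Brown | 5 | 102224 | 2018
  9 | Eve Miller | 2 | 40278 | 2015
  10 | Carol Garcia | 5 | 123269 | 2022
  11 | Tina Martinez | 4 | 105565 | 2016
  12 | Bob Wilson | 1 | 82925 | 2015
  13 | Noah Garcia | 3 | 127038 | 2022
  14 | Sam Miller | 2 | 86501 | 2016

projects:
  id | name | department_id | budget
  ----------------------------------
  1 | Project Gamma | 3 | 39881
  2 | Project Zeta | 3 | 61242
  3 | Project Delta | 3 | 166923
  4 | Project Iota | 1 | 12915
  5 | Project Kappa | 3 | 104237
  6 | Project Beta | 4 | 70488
SELECT p.name FROM departments p LEFT JOIN projects c ON c.department_id = p.id WHERE c.id IS NULL

Execution result:
name
IT
Operations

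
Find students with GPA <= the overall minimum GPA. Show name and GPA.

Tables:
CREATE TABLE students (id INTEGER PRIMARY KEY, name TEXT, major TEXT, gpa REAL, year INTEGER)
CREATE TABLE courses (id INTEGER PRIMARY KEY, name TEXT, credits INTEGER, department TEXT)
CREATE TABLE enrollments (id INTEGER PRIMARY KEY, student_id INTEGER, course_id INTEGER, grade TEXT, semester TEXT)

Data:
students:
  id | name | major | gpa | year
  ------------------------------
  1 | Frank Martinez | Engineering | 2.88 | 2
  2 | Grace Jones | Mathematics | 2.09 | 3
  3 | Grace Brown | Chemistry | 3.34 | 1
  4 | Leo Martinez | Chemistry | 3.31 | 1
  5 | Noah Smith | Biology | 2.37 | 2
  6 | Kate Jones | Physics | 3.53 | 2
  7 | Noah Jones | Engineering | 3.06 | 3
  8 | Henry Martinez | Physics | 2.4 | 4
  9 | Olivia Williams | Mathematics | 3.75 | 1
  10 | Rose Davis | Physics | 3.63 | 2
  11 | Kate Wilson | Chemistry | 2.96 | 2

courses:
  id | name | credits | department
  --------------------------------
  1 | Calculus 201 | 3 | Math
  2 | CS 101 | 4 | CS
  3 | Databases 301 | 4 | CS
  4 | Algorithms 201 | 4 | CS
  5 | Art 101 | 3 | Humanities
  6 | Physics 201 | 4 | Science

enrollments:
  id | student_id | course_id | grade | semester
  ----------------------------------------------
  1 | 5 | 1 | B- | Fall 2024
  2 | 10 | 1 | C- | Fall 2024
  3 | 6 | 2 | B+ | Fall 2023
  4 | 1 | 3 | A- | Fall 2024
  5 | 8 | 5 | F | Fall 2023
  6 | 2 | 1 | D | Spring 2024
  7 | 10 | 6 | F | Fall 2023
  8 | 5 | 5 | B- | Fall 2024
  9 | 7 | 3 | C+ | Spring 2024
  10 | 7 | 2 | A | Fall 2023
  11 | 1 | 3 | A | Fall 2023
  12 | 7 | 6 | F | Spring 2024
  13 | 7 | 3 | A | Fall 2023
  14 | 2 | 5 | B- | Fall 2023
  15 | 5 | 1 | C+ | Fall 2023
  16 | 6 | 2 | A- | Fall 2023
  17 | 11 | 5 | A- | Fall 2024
SELECT name, gpa FROM students WHERE gpa <= (SELECT MIN(gpa) FROM students)

Execution result:
name | gpa
Grace Jones | 2.09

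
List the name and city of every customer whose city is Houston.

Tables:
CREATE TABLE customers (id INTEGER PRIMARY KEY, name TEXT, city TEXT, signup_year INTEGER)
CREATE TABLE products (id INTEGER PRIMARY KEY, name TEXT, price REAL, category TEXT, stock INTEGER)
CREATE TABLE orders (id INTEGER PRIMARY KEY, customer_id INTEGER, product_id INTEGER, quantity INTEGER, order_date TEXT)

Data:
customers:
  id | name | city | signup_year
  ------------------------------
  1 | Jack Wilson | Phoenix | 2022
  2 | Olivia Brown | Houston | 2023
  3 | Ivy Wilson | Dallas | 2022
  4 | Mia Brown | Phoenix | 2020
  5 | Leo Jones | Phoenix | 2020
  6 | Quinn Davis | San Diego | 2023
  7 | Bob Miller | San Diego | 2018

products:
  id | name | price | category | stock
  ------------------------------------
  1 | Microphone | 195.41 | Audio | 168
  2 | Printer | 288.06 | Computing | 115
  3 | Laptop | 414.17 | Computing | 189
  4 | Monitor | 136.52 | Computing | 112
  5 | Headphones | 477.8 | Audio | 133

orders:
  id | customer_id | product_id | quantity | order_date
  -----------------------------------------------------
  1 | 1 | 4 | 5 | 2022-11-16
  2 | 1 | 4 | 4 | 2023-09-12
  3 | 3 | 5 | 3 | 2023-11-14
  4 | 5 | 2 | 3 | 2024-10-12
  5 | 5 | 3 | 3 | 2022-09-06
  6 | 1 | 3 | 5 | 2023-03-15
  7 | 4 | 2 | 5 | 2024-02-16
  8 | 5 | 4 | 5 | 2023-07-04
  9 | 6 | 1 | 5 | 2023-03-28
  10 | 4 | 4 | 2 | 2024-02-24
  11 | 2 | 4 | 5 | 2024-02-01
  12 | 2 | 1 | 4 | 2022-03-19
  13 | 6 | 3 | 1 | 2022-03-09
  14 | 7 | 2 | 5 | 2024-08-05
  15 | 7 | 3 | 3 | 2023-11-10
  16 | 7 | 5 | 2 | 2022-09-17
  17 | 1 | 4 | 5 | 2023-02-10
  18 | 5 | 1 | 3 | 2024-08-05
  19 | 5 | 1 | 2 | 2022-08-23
SELECT name, city FROM customers WHERE city = 'Houston'

Execution result:
name | city
Olivia Brown | Houston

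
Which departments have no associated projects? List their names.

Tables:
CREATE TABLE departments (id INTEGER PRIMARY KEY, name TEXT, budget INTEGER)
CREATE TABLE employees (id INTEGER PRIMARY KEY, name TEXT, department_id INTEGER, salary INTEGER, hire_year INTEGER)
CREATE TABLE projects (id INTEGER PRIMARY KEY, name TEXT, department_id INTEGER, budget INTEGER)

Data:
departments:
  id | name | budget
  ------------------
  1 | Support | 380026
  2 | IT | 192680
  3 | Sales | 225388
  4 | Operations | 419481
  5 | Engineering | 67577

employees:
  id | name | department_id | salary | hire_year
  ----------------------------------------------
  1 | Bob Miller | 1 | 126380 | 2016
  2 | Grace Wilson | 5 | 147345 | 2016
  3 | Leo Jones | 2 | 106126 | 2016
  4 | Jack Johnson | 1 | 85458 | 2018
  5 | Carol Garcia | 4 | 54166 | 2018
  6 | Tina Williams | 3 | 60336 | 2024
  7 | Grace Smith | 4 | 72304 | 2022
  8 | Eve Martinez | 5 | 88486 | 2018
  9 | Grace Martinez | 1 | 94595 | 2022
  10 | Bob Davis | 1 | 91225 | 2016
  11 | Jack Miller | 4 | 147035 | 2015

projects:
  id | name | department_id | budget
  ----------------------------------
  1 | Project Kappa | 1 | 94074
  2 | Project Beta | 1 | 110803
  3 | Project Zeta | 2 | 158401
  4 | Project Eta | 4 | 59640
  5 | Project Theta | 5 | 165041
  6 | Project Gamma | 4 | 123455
SELECT p.name FROM departments p LEFT JOIN projects c ON c.department_id = p.id WHERE c.id IS NULL

Execution result:
Sales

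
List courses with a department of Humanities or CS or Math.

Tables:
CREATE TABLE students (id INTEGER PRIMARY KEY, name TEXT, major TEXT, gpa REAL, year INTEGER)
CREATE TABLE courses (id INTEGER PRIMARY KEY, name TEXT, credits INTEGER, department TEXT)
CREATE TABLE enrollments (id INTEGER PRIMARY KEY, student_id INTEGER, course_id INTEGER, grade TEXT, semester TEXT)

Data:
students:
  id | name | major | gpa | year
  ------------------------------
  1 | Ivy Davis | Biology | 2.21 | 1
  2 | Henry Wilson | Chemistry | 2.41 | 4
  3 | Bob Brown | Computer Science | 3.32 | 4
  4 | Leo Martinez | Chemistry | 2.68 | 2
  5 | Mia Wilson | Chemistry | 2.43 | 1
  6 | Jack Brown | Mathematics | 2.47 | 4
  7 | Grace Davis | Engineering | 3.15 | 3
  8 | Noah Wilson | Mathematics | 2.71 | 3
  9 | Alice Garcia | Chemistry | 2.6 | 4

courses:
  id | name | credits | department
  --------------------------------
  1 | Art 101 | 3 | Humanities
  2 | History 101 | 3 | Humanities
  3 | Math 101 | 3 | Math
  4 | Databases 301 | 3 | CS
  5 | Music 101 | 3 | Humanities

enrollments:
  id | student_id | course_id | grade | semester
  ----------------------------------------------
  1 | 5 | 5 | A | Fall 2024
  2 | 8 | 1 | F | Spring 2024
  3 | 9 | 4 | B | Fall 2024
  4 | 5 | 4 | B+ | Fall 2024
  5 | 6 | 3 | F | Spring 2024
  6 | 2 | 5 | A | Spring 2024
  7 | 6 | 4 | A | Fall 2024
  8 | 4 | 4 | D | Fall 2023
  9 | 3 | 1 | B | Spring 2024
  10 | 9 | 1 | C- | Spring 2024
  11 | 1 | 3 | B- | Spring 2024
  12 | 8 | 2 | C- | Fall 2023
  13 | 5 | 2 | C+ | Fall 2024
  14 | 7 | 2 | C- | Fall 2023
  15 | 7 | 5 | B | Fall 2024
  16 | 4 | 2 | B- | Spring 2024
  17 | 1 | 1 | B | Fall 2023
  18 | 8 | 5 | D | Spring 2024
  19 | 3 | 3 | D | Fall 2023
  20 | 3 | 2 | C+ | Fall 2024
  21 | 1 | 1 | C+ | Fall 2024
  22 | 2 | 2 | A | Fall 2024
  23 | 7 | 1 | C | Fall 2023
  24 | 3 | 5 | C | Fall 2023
SELECT name, department FROM courses WHERE department IN ('Humanities', 'CS', 'Math')

Execution result:
name | department
Art 101 | Humanities
History 101 | Humanities
Math 101 | Math
Databases 301 | CS
Music 101 | Humanities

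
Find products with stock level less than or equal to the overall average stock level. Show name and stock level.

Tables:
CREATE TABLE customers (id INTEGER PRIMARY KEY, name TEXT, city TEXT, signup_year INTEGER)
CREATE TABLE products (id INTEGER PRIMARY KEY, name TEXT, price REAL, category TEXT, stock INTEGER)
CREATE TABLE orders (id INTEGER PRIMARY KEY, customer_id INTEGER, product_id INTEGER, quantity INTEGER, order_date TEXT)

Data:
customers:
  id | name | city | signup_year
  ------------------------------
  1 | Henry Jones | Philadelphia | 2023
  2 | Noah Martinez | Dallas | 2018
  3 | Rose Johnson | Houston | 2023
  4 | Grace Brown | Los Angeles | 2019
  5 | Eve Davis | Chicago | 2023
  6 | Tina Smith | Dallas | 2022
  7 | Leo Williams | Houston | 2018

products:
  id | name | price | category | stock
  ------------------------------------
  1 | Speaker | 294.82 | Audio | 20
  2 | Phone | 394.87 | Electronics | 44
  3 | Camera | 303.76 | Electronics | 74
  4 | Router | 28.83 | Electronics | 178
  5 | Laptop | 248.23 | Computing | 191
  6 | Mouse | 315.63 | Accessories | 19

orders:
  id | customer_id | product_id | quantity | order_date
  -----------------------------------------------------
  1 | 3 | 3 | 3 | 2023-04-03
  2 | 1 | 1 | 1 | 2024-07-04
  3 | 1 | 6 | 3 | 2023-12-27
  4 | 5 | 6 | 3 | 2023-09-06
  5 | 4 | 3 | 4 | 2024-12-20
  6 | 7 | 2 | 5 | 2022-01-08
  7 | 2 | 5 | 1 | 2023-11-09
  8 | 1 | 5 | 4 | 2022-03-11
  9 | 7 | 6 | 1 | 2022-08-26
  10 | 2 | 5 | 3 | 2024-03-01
SELECT name, stock FROM products WHERE stock <= (SELECT AVG(stock) FROM products)

Execution result:
name | stock
Speaker | 20
Phone | 44
Camera | 74
Mouse | 19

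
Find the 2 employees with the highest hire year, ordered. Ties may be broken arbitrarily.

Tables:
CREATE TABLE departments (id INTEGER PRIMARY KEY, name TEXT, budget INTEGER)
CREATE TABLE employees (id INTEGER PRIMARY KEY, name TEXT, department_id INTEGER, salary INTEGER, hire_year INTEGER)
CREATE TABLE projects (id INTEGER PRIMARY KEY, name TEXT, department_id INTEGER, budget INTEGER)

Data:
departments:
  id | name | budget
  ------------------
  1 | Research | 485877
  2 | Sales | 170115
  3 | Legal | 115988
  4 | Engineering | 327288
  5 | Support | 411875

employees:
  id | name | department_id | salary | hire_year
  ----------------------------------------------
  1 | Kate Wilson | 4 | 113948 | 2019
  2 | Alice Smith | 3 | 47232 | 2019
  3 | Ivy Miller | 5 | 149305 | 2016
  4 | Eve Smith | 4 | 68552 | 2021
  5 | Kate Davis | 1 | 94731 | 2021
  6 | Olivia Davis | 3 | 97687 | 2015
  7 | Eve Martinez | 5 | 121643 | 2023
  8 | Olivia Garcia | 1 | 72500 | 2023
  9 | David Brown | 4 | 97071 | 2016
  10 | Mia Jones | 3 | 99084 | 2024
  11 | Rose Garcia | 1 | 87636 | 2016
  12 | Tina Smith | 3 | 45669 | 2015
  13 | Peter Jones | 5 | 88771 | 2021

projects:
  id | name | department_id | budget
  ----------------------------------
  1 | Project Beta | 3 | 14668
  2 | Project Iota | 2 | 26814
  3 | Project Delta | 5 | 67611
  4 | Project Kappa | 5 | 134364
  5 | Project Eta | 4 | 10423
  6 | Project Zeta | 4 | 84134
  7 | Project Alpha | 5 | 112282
SELECT name, hire_year FROM employees ORDER BY hire_year DESC LIMIT 2

Execution result:
name | hire_year
Mia Jones | 2024
Eve Martinez | 2023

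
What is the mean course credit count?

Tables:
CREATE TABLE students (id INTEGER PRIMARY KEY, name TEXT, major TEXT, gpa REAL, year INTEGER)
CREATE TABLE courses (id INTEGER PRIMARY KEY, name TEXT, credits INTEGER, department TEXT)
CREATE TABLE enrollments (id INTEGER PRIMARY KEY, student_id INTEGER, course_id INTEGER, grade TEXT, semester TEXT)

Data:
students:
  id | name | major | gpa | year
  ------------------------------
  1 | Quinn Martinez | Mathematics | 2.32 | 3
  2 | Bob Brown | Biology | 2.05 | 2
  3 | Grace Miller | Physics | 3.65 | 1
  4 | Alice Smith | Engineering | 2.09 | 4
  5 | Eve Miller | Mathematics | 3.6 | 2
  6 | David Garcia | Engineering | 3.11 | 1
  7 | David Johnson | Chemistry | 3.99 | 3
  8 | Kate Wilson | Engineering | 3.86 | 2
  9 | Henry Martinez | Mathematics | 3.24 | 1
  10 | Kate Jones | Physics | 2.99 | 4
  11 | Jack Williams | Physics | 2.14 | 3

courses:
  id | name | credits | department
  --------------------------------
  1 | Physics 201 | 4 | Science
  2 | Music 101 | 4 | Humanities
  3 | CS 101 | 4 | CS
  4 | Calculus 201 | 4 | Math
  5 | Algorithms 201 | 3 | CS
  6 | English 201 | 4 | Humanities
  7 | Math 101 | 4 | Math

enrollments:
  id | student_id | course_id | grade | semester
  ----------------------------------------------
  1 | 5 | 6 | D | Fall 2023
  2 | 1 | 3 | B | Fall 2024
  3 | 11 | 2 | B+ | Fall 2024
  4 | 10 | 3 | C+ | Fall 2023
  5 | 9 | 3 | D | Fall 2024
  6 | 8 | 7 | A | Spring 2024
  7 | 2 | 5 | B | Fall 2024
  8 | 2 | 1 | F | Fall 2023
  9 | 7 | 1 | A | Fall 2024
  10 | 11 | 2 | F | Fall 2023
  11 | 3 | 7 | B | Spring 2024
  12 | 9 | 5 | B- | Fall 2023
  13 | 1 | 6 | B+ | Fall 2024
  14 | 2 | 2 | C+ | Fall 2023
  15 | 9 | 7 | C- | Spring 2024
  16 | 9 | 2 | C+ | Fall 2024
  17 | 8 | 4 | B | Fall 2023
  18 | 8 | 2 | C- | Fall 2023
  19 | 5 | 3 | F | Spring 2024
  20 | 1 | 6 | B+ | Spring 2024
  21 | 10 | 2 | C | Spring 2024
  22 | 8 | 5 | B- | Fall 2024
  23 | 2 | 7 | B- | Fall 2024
SELECT AVG(credits) FROM courses

Execution result:
3.86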